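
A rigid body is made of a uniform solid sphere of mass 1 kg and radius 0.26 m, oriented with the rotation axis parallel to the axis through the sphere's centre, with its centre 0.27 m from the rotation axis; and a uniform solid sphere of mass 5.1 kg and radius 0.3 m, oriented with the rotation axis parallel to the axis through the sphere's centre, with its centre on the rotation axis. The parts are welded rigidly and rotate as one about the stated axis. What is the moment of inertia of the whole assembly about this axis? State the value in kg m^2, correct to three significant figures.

0.284

Solid sphere: I_cm = (2/5)MR² = (2/5)(1)(0.26)² = 0.02704 kg m^2; centre at d = 0.27 m, so I = I_cm + Md² gives I = 0.02704 + (1)(0.27)² = 0.09994 kg m^2.
Solid sphere: I_cm = (2/5)MR² = (2/5)(5.1)(0.3)² = 0.1836 kg m^2; axis through the centre, so I = 0.1836 kg m^2.
Total I = 0.09994 + 0.1836 = 0.28354 kg m^2.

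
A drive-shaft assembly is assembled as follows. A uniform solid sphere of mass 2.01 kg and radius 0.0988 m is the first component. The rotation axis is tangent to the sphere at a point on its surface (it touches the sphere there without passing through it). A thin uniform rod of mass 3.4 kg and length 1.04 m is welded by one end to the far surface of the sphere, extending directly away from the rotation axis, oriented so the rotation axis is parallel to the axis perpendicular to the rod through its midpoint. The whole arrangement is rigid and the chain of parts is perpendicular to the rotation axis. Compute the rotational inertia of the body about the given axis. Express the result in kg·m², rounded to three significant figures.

2.08

Solid sphere: I_cm = (2/5)MR² = (2/5)(2.01)(0.0988)² = 0.0078482 kg·m²; centre at d = 0.0988 m, so the parallel axis theorem gives I = 0.0078482 + (2.01)(0.0988)² = 0.027469 kg·m².
Thin rod: I_cm = (1/12)ML² = (1/12)(3.4)(1.04)² = 0.30645 kg·m²; centre at d = 0.0988 + 0.0988 + 0.52 = 0.7176 m, so the parallel axis theorem gives I = 0.30645 + (3.4)(0.7176)² = 2.0573 kg·m².
Total I = 0.027469 + 2.0573 = 2.0848 kg·m².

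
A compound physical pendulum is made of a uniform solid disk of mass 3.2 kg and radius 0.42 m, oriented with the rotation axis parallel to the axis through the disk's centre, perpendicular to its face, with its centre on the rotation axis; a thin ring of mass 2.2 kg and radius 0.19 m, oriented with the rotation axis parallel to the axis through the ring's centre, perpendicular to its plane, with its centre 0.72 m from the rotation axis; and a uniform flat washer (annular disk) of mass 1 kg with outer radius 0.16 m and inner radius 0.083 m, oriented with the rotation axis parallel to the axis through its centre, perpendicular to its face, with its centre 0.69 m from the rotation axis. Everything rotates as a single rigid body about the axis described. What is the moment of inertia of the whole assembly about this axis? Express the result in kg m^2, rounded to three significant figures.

1.99

Solid disk: I_cm = (1/2)MR² = (1/2)(3.2)(0.42)² = 0.28224 kg m^2; axis through the centre, so I = 0.28224 kg m^2.
Thin ring: I_cm = MR² = (2.2)(0.19)² = 0.07942 kg m^2; centre at d = 0.72 m, so the parallel axis theorem gives I = 0.07942 + (2.2)(0.72)² = 1.2199 kg m^2.
Annular disk: I_cm = (1/2)M(R²+r²) = (1/2)(1)[(0.16)² + (0.083)²] = 0.016245 kg m^2; centre at d = 0.69 m, so the parallel axis theorem gives I = 0.016245 + (1)(0.69)² = 0.49234 kg m^2.
Total I = 0.28224 + 1.2199 + 0.49234 = 1.9945 kg m^2.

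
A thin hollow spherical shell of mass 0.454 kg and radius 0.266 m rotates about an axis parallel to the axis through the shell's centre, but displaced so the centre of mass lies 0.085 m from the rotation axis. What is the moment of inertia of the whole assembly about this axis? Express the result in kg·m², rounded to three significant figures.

0.0247

I_cm = (2/3)MR² = (2/3)(0.454)(0.266)² = 0.021415 kg·m²; centre at d = 0.085 m, so the parallel axis theorem gives I = 0.021415 + (0.454)(0.085)² = 0.024696 kg·m².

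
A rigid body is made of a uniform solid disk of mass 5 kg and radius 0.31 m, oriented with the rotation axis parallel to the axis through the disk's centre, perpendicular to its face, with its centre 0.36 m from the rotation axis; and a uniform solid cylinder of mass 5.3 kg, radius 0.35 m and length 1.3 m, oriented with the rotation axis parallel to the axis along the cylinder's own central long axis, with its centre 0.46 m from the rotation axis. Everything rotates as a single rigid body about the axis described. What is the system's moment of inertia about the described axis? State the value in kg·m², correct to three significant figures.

Solid disk: I_cm = (1/2)MR² = (1/2)(5)(0.31)² = 0.24025 kg·m²; centre at d = 0.36 m, so I = I_cm + Md² gives I = 0.24025 + (5)(0.36)² = 0.88825 kg·m².
Solid cylinder: I_cm = (1/2)MR² = (1/2)(5.3)(0.35)² = 0.32462 kg·m²; centre at d = 0.46 m, so I = I_cm + Md² gives I = 0.32462 + (5.3)(0.46)² = 1.4461 kg·m².
Total I = 0.88825 + 1.4461 = 2.3344 kg·m².

2.33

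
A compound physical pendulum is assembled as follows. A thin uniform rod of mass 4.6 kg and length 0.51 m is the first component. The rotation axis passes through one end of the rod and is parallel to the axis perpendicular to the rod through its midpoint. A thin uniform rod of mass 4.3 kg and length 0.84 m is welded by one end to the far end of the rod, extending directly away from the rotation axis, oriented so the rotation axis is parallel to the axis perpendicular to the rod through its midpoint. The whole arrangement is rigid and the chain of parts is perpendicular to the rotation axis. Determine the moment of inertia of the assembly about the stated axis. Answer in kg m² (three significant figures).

4.37

Thin rod: I_cm = (1/12)ML² = (1/12)(4.6)(0.51)² = 0.099705 kg m²; centre at d = 0.255 m, so I = I_cm + Md² gives I = 0.099705 + (4.6)(0.255)² = 0.39882 kg m².
Thin rod: I_cm = (1/12)ML² = (1/12)(4.3)(0.84)² = 0.25284 kg m²; centre at d = 0.255 + 0.255 + 0.42 = 0.93 m, so I = I_cm + Md² gives I = 0.25284 + (4.3)(0.93)² = 3.9719 kg m².
Total I = 0.39882 + 3.9719 = 4.3707 kg m².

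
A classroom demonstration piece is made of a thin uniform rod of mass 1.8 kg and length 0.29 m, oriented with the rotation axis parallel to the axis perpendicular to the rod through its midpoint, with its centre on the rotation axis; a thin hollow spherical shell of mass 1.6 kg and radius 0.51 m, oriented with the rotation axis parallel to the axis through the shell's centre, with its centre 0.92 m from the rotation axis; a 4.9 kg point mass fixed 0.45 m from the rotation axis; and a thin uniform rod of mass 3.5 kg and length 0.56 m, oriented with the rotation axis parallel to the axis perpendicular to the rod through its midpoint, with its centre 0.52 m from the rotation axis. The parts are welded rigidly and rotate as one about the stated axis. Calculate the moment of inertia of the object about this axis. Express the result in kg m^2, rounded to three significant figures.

3.67

Thin rod: I_cm = (1/12)ML² = (1/12)(1.8)(0.29)² = 0.012615 kg m^2; axis through the centre, so I = 0.012615 kg m^2.
Spherical shell: I_cm = (2/3)MR² = (2/3)(1.6)(0.51)² = 0.27744 kg m^2; centre at d = 0.92 m, so the parallel axis theorem gives I = 0.27744 + (1.6)(0.92)² = 1.6317 kg m^2.
Point mass: I_cm = 0; centre at d = 0.45 m, so the parallel axis theorem gives I = 0 + (4.9)(0.45)² = 0.99225 kg m^2.
Thin rod: I_cm = (1/12)ML² = (1/12)(3.5)(0.56)² = 0.091467 kg m^2; centre at d = 0.52 m, so the parallel axis theorem gives I = 0.091467 + (3.5)(0.52)² = 1.0379 kg m^2.
Total I = 0.012615 + 1.6317 + 0.99225 + 1.0379 = 3.6744 kg m^2.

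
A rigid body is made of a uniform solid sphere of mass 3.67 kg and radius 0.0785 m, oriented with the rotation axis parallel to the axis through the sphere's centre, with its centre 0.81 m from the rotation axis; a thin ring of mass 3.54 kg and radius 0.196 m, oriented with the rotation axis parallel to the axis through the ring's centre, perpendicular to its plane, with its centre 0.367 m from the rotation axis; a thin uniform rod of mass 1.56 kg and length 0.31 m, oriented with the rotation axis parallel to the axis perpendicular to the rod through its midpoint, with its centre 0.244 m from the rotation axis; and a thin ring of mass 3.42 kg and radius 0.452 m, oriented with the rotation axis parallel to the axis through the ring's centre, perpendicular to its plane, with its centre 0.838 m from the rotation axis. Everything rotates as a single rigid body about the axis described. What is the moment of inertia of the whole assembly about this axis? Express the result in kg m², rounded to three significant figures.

6.24

Solid sphere: I_cm = (2/5)MR² = (2/5)(3.67)(0.0785)² = 0.0090462 kg m²; centre at d = 0.81 m, so the parallel axis theorem gives I = 0.0090462 + (3.67)(0.81)² = 2.4169 kg m².
Thin ring: I_cm = MR² = (3.54)(0.196)² = 0.13599 kg m²; centre at d = 0.367 m, so the parallel axis theorem gives I = 0.13599 + (3.54)(0.367)² = 0.61279 kg m².
Thin rod: I_cm = (1/12)ML² = (1/12)(1.56)(0.31)² = 0.012493 kg m²; centre at d = 0.244 m, so the parallel axis theorem gives I = 0.012493 + (1.56)(0.244)² = 0.10537 kg m².
Thin ring: I_cm = MR² = (3.42)(0.452)² = 0.69872 kg m²; centre at d = 0.838 m, so the parallel axis theorem gives I = 0.69872 + (3.42)(0.838)² = 3.1004 kg m².
Total I = 2.4169 + 0.61279 + 0.10537 + 3.1004 = 6.2355 kg m².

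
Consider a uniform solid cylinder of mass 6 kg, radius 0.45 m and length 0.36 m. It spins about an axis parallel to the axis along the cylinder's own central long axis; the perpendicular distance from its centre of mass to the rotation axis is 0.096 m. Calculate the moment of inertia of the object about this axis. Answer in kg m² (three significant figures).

0.663

I_cm = (1/2)MR² = (1/2)(6)(0.45)² = 0.6075 kg m²; centre at d = 0.096 m, so the parallel axis theorem gives I = 0.6075 + (6)(0.096)² = 0.6628 kg m².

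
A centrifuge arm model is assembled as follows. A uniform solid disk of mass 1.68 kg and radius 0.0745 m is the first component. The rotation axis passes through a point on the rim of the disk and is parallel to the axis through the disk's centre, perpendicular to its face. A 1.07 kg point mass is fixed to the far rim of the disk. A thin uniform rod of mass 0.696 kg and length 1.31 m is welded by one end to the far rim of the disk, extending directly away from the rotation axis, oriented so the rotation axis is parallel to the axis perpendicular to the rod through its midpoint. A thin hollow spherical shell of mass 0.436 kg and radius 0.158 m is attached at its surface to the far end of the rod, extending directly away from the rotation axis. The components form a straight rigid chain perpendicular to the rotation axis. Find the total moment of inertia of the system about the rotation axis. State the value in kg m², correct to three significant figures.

1.73

Solid disk: I_cm = (1/2)MR² = (1/2)(1.68)(0.0745)² = 0.0046622 kg m²; centre at d = 0.0745 m, so I = I_cm + Md² gives I = 0.0046622 + (1.68)(0.0745)² = 0.013987 kg m².
Point mass: I_cm = 0; centre at d = 0.0745 + 0.0745 = 0.149 m, so I = I_cm + Md² gives I = 0 + (1.07)(0.149)² = 0.023755 kg m².
Thin rod: I_cm = (1/12)ML² = (1/12)(0.696)(1.31)² = 0.099534 kg m²; centre at d = 0.0745 + 0.0745 + 0.655 = 0.804 m, so I = I_cm + Md² gives I = 0.099534 + (0.696)(0.804)² = 0.54944 kg m².
Spherical shell: I_cm = (2/3)MR² = (2/3)(0.436)(0.158)² = 0.0072562 kg m²; centre at d = 0.0745 + 0.0745 + 0.655 + 0.655 + 0.158 = 1.617 m, so I = I_cm + Md² gives I = 0.0072562 + (0.436)(1.617)² = 1.1473 kg m².
Total I = 0.013987 + 0.023755 + 0.54944 + 1.1473 = 1.7344 kg m².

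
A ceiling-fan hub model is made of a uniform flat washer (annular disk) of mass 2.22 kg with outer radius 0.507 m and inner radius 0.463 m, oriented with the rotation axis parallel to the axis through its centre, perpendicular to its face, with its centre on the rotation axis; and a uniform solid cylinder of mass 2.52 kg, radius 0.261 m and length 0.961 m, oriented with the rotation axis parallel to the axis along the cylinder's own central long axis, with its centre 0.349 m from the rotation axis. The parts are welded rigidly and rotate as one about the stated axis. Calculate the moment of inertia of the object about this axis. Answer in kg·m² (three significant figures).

0.916

Annular disk: I_cm = (1/2)M(R²+r²) = (1/2)(2.22)[(0.507)² + (0.463)²] = 0.52327 kg·m²; axis through the centre, so I = 0.52327 kg·m².
Solid cylinder: I_cm = (1/2)MR² = (1/2)(2.52)(0.261)² = 0.085832 kg·m²; centre at d = 0.349 m, so I = I_cm + Md² gives I = 0.085832 + (2.52)(0.349)² = 0.39277 kg·m².
Total I = 0.52327 + 0.39277 = 0.91604 kg·m².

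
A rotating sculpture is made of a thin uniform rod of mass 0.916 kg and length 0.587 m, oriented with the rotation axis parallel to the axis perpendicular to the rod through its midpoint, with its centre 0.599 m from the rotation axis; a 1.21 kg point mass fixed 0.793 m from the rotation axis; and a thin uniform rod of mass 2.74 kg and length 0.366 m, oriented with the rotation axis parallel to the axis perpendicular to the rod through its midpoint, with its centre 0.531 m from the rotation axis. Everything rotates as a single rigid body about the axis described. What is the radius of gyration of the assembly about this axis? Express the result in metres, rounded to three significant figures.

0.628

Thin rod: I_cm = (1/12)ML² = (1/12)(0.916)(0.587)² = 0.026302 kg m^2; centre at d = 0.599 m, so I = I_cm + Md² gives I = 0.026302 + (0.916)(0.599)² = 0.35496 kg m^2.
Point mass: I_cm = 0; centre at d = 0.793 m, so I = I_cm + Md² gives I = 0 + (1.21)(0.793)² = 0.76091 kg m^2.
Thin rod: I_cm = (1/12)ML² = (1/12)(2.74)(0.366)² = 0.030587 kg m^2; centre at d = 0.531 m, so I = I_cm + Md² gives I = 0.030587 + (2.74)(0.531)² = 0.80316 kg m^2.
Total I = 1.919 kg m^2; total mass M = 4.866 kg.
k = √(I/M) = √(1.919/4.866) = 0.62799 m.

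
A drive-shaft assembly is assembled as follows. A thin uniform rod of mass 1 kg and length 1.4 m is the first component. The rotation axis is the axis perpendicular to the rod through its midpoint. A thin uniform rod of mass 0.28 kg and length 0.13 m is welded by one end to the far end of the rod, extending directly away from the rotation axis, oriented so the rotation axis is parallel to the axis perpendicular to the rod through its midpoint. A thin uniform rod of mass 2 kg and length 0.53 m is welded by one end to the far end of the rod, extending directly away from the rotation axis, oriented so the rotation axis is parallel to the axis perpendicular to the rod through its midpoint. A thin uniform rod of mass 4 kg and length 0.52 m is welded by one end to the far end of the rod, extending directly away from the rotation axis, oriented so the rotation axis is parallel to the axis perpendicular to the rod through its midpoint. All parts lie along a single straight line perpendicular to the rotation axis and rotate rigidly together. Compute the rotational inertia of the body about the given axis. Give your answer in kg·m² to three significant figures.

13.4

Thin rod: I_cm = (1/12)ML² = (1/12)(1)(1.4)² = 0.16333 kg·m²; axis through the centre, so I = 0.16333 kg·m².
Thin rod: I_cm = (1/12)ML² = (1/12)(0.28)(0.13)² = 0.00039433 kg·m²; centre at d = 0.7 + 0.065 = 0.765 m, so I = I_cm + Md² gives I = 0.00039433 + (0.28)(0.765)² = 0.16426 kg·m².
Thin rod: I_cm = (1/12)ML² = (1/12)(2)(0.53)² = 0.046817 kg·m²; centre at d = 0.7 + 0.065 + 0.065 + 0.265 = 1.095 m, so I = I_cm + Md² gives I = 0.046817 + (2)(1.095)² = 2.4449 kg·m².
Thin rod: I_cm = (1/12)ML² = (1/12)(4)(0.52)² = 0.090133 kg·m²; centre at d = 0.7 + 0.065 + 0.065 + 0.265 + 0.265 + 0.26 = 1.62 m, so I = I_cm + Md² gives I = 0.090133 + (4)(1.62)² = 10.588 kg·m².
Total I = 0.16333 + 0.16426 + 2.4449 + 10.588 = 13.36 kg·m².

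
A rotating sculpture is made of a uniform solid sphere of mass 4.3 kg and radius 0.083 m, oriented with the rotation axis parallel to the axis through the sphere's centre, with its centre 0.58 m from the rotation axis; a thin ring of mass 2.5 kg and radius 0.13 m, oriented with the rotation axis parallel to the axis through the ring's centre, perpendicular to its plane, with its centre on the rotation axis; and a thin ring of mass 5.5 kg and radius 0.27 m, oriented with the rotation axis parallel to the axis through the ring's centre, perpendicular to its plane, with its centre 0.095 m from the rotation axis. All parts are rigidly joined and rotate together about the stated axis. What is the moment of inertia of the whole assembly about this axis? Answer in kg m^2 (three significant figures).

1.95

Solid sphere: I_cm = (2/5)MR² = (2/5)(4.3)(0.083)² = 0.011849 kg m^2; centre at d = 0.58 m, so the parallel axis theorem gives I = 0.011849 + (4.3)(0.58)² = 1.4584 kg m^2.
Thin ring: I_cm = MR² = (2.5)(0.13)² = 0.04225 kg m^2; axis through the centre, so I = 0.04225 kg m^2.
Thin ring: I_cm = MR² = (5.5)(0.27)² = 0.40095 kg m^2; centre at d = 0.095 m, so the parallel axis theorem gives I = 0.40095 + (5.5)(0.095)² = 0.45059 kg m^2.
Total I = 1.4584 + 0.04225 + 0.45059 = 1.9512 kg m^2.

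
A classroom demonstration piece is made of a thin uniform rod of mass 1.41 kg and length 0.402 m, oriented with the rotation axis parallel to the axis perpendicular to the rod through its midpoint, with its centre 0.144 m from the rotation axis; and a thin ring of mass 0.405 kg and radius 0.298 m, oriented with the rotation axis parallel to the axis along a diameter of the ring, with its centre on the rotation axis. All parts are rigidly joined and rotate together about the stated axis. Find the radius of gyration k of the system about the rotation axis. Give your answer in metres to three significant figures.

0.191

Thin rod: I_cm = (1/12)ML² = (1/12)(1.41)(0.402)² = 0.018988 kg·m²; centre at d = 0.144 m, so I = I_cm + Md² gives I = 0.018988 + (1.41)(0.144)² = 0.048226 kg·m².
Thin ring: I_cm = (1/2)MR² = (1/2)(0.405)(0.298)² = 0.017983 kg·m²; axis through the centre, so I = 0.017983 kg·m².
Total I = 0.066209 kg·m²; total mass M = 1.815 kg.
k = √(I/M) = √(0.066209/1.815) = 0.19099 m.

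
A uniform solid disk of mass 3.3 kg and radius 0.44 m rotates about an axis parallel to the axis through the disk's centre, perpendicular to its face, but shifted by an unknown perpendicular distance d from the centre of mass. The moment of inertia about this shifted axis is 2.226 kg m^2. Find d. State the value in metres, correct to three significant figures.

0.760

About the centre-of-mass axis, I_cm = (1/2)MR² = (1/2)(3.3)(0.44)² = 0.31944 kg m^2.
Parallel axis theorem: I = I_cm + Md², so Md² = 2.226 − 0.31944 = 1.9066 kg m^2.
d = √(1.9066 / 3.3) = 0.7601 m.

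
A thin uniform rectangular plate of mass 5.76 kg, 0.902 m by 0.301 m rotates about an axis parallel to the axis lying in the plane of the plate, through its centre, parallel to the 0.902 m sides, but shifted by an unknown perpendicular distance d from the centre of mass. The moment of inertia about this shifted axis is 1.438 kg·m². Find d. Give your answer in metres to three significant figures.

0.492

About the centre-of-mass axis, I_cm = (1/12)Mb² = (1/12)(5.76)(0.301)² = 0.043488 kg·m².
Parallel axis theorem: I = I_cm + Md², so Md² = 1.438 − 0.043488 = 1.3945 kg·m².
d = √(1.3945 / 5.76) = 0.49204 m.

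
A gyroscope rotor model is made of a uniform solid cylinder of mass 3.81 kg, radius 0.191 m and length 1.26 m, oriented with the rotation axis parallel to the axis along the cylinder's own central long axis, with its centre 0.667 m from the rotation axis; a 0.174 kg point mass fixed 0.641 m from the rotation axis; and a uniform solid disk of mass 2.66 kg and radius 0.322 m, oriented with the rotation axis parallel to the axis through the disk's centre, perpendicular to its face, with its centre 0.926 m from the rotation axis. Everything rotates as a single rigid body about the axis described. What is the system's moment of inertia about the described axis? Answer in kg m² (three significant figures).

4.25

Solid cylinder: I_cm = (1/2)MR² = (1/2)(3.81)(0.191)² = 0.069496 kg m²; centre at d = 0.667 m, so the parallel axis theorem gives I = 0.069496 + (3.81)(0.667)² = 1.7645 kg m².
Point mass: I_cm = 0; centre at d = 0.641 m, so the parallel axis theorem gives I = 0 + (0.174)(0.641)² = 0.071493 kg m².
Solid disk: I_cm = (1/2)MR² = (1/2)(2.66)(0.322)² = 0.1379 kg m²; centre at d = 0.926 m, so the parallel axis theorem gives I = 0.1379 + (2.66)(0.926)² = 2.4188 kg m².
Total I = 1.7645 + 0.071493 + 2.4188 = 4.2548 kg m².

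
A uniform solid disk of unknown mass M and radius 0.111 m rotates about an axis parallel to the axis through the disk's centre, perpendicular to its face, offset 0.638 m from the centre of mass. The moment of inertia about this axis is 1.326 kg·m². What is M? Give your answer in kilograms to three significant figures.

3.21

I = I_cm + Md² = (1/2)MR² + Md² = M·[0.5·(0.111)² + (0.638)²] = M·0.4132.
So M = 1.326 / 0.4132 = 3.2091 kg.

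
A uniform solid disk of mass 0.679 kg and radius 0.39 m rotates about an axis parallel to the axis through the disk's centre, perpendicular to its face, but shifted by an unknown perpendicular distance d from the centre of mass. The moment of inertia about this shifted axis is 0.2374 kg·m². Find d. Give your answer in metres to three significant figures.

0.523

About the centre-of-mass axis, I_cm = (1/2)MR² = (1/2)(0.679)(0.39)² = 0.051638 kg·m².
Parallel axis theorem: I = I_cm + Md², so Md² = 0.2374 − 0.051638 = 0.18576 kg·m².
d = √(0.18576 / 0.679) = 0.52305 m.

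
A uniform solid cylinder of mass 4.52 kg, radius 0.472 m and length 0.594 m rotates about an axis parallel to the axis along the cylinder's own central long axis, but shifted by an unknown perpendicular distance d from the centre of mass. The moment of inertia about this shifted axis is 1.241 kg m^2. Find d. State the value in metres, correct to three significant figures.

About the centre-of-mass axis, I_cm = (1/2)MR² = (1/2)(4.52)(0.472)² = 0.50349 kg m^2.
Parallel axis theorem: I = I_cm + Md², so Md² = 1.241 − 0.50349 = 0.73751 kg m^2.
d = √(0.73751 / 4.52) = 0.40394 m.

0.404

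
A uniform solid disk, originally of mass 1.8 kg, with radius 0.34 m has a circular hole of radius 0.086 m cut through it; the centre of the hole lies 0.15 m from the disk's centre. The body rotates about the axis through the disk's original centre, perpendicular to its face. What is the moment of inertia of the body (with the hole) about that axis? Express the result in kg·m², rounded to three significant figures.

0.101

Unpierced body about its centre: I₀ = (1/2)MR² = (1/2)(1.8)(0.34)² = 0.10404 kg·m².
The removed disk has mass m = M·(r/R)² = (1.8)(0.086/0.34)² = 0.11516 kg (same uniform areal density).
Its moment of inertia about the rotation axis (parallel-axis theorem): I_hole = (1/2)mr² + md² = (1/2)(0.11516)(0.086)² + (0.11516)(0.15)² = 0.003017 kg·m².
Treating the hole as negative mass, I = I₀ − I_hole = 0.10404 − 0.003017 = 0.10102 kg·m².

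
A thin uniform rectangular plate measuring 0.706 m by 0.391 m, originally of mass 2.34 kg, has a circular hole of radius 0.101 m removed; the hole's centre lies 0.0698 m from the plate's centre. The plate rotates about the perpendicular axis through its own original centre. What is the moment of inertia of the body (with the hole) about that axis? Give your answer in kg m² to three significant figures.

Unpierced body about its centre: I₀ = (1/12)M(a²+b²) = (1/12)(2.34)[(0.706)² + (0.391)²] = 0.12701 kg m².
The removed disk has mass m = M·πr²/(ab) = (2.34)·π(0.101)²/(0.706·0.391) = 0.27166 kg (same uniform areal density).
Its moment of inertia about the rotation axis (parallel-axis theorem): I_hole = (1/2)mr² + md² = (1/2)(0.27166)(0.101)² + (0.27166)(0.0698)² = 0.0027091 kg m².
Treating the hole as negative mass, I = I₀ − I_hole = 0.12701 − 0.0027091 = 0.1243 kg m².

0.124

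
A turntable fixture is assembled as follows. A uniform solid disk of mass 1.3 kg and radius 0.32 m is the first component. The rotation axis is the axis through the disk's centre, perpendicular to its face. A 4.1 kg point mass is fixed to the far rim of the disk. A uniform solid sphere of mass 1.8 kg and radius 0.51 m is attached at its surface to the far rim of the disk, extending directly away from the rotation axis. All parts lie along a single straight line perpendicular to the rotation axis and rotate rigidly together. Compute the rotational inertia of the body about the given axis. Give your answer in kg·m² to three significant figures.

1.91

Solid disk: I_cm = (1/2)MR² = (1/2)(1.3)(0.32)² = 0.06656 kg·m²; axis through the centre, so I = 0.06656 kg·m².
Point mass: I_cm = 0; centre at d = 0.32 m, so the parallel axis theorem gives I = 0 + (4.1)(0.32)² = 0.41984 kg·m².
Solid sphere: I_cm = (2/5)MR² = (2/5)(1.8)(0.51)² = 0.18727 kg·m²; centre at d = 0.32 + 0.51 = 0.83 m, so the parallel axis theorem gives I = 0.18727 + (1.8)(0.83)² = 1.4273 kg·m².
Total I = 0.06656 + 0.41984 + 1.4273 = 1.9137 kg·m².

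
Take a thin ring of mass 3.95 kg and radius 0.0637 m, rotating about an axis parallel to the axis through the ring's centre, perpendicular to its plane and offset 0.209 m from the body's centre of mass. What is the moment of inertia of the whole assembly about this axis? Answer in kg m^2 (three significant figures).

0.189

I_cm = MR² = (3.95)(0.0637)² = 0.016028 kg m^2; centre at d = 0.209 m, so I = I_cm + Md² gives I = 0.016028 + (3.95)(0.209)² = 0.18857 kg m^2.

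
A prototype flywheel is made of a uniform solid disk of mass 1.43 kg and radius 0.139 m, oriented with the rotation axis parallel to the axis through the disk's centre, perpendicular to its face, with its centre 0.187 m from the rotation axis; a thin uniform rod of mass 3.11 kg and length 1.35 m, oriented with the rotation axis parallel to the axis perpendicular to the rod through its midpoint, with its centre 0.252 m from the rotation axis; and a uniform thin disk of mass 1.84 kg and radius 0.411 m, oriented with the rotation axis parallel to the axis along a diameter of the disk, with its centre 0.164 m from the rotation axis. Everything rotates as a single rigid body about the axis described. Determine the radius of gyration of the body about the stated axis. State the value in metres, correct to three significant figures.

Solid disk: I_cm = (1/2)MR² = (1/2)(1.43)(0.139)² = 0.013815 kg·m²; centre at d = 0.187 m, so I = I_cm + Md² gives I = 0.013815 + (1.43)(0.187)² = 0.06382 kg·m².
Thin rod: I_cm = (1/12)ML² = (1/12)(3.11)(1.35)² = 0.47233 kg·m²; centre at d = 0.252 m, so I = I_cm + Md² gives I = 0.47233 + (3.11)(0.252)² = 0.66983 kg·m².
Thin disk: I_cm = (1/4)MR² = (1/4)(1.84)(0.411)² = 0.077704 kg·m²; centre at d = 0.164 m, so I = I_cm + Md² gives I = 0.077704 + (1.84)(0.164)² = 0.12719 kg·m².
Total I = 0.86084 kg·m²; total mass M = 6.38 kg.
k = √(I/M) = √(0.86084/6.38) = 0.36733 m.

0.367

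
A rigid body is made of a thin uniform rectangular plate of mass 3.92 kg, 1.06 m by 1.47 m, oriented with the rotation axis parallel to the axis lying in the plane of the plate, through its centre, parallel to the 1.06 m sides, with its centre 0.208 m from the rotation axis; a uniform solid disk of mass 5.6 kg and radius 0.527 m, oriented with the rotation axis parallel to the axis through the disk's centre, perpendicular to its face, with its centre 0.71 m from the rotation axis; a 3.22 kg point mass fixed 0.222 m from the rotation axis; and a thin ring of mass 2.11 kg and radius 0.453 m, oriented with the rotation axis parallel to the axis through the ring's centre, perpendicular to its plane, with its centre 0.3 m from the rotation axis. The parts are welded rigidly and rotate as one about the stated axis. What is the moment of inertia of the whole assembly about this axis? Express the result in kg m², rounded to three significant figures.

5.26

Rectangular plate: I_cm = (1/12)Mb² = (1/12)(3.92)(1.47)² = 0.70589 kg m²; centre at d = 0.208 m, so the parallel axis theorem gives I = 0.70589 + (3.92)(0.208)² = 0.87549 kg m².
Solid disk: I_cm = (1/2)MR² = (1/2)(5.6)(0.527)² = 0.77764 kg m²; centre at d = 0.71 m, so the parallel axis theorem gives I = 0.77764 + (5.6)(0.71)² = 3.6006 kg m².
Point mass: I_cm = 0; centre at d = 0.222 m, so the parallel axis theorem gives I = 0 + (3.22)(0.222)² = 0.15869 kg m².
Thin ring: I_cm = MR² = (2.11)(0.453)² = 0.43299 kg m²; centre at d = 0.3 m, so the parallel axis theorem gives I = 0.43299 + (2.11)(0.3)² = 0.62289 kg m².
Total I = 0.87549 + 3.6006 + 0.15869 + 0.62289 = 5.2577 kg m².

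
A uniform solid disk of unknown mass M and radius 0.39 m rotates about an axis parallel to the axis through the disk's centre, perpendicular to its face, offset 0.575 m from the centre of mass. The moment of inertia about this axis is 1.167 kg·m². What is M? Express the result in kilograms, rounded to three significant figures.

I = I_cm + Md² = (1/2)MR² + Md² = M·[0.5·(0.39)² + (0.575)²] = M·0.40667.
So M = 1.167 / 0.40667 = 2.8696 kg.

2.87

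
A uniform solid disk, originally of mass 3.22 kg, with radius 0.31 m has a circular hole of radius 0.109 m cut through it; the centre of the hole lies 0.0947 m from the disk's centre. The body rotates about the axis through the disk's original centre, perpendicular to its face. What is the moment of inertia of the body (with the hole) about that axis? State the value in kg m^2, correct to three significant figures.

0.149

Unpierced body about its centre: I₀ = (1/2)MR² = (1/2)(3.22)(0.31)² = 0.15472 kg m^2.
The removed disk has mass m = M·(r/R)² = (3.22)(0.109/0.31)² = 0.39809 kg (same uniform areal density).
Its moment of inertia about the rotation axis (parallel-axis theorem): I_hole = (1/2)mr² + md² = (1/2)(0.39809)(0.109)² + (0.39809)(0.0947)² = 0.005935 kg m^2.
Treating the hole as negative mass, I = I₀ − I_hole = 0.15472 − 0.005935 = 0.14879 kg m^2.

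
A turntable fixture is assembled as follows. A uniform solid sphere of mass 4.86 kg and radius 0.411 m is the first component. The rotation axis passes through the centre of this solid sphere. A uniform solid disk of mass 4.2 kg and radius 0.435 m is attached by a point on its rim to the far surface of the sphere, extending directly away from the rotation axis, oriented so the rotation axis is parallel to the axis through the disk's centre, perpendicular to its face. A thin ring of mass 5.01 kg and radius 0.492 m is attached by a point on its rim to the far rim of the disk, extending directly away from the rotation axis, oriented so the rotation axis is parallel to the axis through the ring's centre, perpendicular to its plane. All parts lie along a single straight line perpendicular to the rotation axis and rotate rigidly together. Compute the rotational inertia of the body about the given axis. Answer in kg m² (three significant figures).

20.7

Solid sphere: I_cm = (2/5)MR² = (2/5)(4.86)(0.411)² = 0.32838 kg m²; axis through the centre, so I = 0.32838 kg m².
Solid disk: I_cm = (1/2)MR² = (1/2)(4.2)(0.435)² = 0.39737 kg m²; centre at d = 0.411 + 0.435 = 0.846 m, so the parallel axis theorem gives I = 0.39737 + (4.2)(0.846)² = 3.4034 kg m².
Thin ring: I_cm = MR² = (5.01)(0.492)² = 1.2127 kg m²; centre at d = 0.411 + 0.435 + 0.435 + 0.492 = 1.773 m, so the parallel axis theorem gives I = 1.2127 + (5.01)(1.773)² = 16.962 kg m².
Total I = 0.32838 + 3.4034 + 16.962 = 20.694 kg m².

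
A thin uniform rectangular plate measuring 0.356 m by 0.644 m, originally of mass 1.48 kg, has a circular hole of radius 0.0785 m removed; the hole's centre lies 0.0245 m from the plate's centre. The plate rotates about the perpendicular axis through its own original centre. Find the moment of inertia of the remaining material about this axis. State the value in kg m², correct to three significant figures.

Unpierced body about its centre: I₀ = (1/12)M(a²+b²) = (1/12)(1.48)[(0.356)² + (0.644)²] = 0.066782 kg m².
The removed disk has mass m = M·πr²/(ab) = (1.48)·π(0.0785)²/(0.356·0.644) = 0.12497 kg (same uniform areal density).
Its moment of inertia about the rotation axis (parallel-axis theorem): I_hole = (1/2)mr² + md² = (1/2)(0.12497)(0.0785)² + (0.12497)(0.0245)² = 0.00046007 kg m².
Treating the hole as negative mass, I = I₀ − I_hole = 0.066782 − 0.00046007 = 0.066321 kg m².

0.0663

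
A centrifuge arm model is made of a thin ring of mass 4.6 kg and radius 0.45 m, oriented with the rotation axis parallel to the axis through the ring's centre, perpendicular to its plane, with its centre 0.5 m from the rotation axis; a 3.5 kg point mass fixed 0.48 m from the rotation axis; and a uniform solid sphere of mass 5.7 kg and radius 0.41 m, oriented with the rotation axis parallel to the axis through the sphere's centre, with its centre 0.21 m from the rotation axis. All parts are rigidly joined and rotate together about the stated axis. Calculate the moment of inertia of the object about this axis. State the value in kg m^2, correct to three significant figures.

Thin ring: I_cm = MR² = (4.6)(0.45)² = 0.9315 kg m^2; centre at d = 0.5 m, so the parallel axis theorem gives I = 0.9315 + (4.6)(0.5)² = 2.0815 kg m^2.
Point mass: I_cm = 0; centre at d = 0.48 m, so the parallel axis theorem gives I = 0 + (3.5)(0.48)² = 0.8064 kg m^2.
Solid sphere: I_cm = (2/5)MR² = (2/5)(5.7)(0.41)² = 0.38327 kg m^2; centre at d = 0.21 m, so the parallel axis theorem gives I = 0.38327 + (5.7)(0.21)² = 0.63464 kg m^2.
Total I = 2.0815 + 0.8064 + 0.63464 = 3.5225 kg m^2.

3.52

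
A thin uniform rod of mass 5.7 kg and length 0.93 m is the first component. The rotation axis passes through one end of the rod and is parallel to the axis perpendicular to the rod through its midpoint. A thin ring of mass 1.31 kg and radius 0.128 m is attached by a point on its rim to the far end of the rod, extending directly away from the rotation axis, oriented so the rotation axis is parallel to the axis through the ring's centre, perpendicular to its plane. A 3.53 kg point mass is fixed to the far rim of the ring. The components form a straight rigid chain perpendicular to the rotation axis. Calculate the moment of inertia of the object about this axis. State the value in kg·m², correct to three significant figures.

8.10

Thin rod: I_cm = (1/12)ML² = (1/12)(5.7)(0.93)² = 0.41083 kg·m²; centre at d = 0.465 m, so the parallel axis theorem gives I = 0.41083 + (5.7)(0.465)² = 1.6433 kg·m².
Thin ring: I_cm = MR² = (1.31)(0.128)² = 0.021463 kg·m²; centre at d = 0.465 + 0.465 + 0.128 = 1.058 m, so the parallel axis theorem gives I = 0.021463 + (1.31)(1.058)² = 1.4878 kg·m².
Point mass: I_cm = 0; centre at d = 0.465 + 0.465 + 0.128 + 0.128 = 1.186 m, so the parallel axis theorem gives I = 0 + (3.53)(1.186)² = 4.9653 kg·m².
Total I = 1.6433 + 1.4878 + 4.9653 = 8.0964 kg·m².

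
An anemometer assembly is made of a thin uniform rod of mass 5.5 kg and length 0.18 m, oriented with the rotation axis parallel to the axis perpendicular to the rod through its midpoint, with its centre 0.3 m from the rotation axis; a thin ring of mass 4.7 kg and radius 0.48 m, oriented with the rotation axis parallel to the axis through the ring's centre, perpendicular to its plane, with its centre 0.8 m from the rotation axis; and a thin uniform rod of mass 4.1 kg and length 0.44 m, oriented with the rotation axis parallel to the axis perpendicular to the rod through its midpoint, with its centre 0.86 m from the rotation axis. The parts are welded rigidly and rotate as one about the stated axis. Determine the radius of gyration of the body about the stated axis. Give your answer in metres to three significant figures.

Thin rod: I_cm = (1/12)ML² = (1/12)(5.5)(0.18)² = 0.01485 kg·m²; centre at d = 0.3 m, so the parallel axis theorem gives I = 0.01485 + (5.5)(0.3)² = 0.50985 kg·m².
Thin ring: I_cm = MR² = (4.7)(0.48)² = 1.0829 kg·m²; centre at d = 0.8 m, so the parallel axis theorem gives I = 1.0829 + (4.7)(0.8)² = 4.0909 kg·m².
Thin rod: I_cm = (1/12)ML² = (1/12)(4.1)(0.44)² = 0.066147 kg·m²; centre at d = 0.86 m, so the parallel axis theorem gives I = 0.066147 + (4.1)(0.86)² = 3.0985 kg·m².
Total I = 7.6992 kg·m²; total mass M = 14.3 kg.
k = √(I/M) = √(7.6992/14.3) = 0.73376 m.

0.734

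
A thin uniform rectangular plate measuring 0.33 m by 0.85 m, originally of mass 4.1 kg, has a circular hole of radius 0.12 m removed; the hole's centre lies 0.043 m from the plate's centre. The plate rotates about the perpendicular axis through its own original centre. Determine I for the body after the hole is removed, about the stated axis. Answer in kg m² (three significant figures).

Unpierced body about its centre: I₀ = (1/12)M(a²+b²) = (1/12)(4.1)[(0.33)² + (0.85)²] = 0.28406 kg m².
The removed disk has mass m = M·πr²/(ab) = (4.1)·π(0.12)²/(0.33·0.85) = 0.66125 kg (same uniform areal density).
Its moment of inertia about the rotation axis (parallel-axis theorem): I_hole = (1/2)mr² + md² = (1/2)(0.66125)(0.12)² + (0.66125)(0.043)² = 0.0059836 kg m².
Treating the hole as negative mass, I = I₀ − I_hole = 0.28406 − 0.0059836 = 0.27808 kg m².

0.278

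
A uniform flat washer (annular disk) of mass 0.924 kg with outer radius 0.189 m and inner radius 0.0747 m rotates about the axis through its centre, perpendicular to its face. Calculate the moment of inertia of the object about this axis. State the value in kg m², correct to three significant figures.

0.0191

I_cm = (1/2)M(R²+r²) = (1/2)(0.924)[(0.189)² + (0.0747)²] = 0.019081 kg m²; axis through the centre, so I = 0.019081 kg m².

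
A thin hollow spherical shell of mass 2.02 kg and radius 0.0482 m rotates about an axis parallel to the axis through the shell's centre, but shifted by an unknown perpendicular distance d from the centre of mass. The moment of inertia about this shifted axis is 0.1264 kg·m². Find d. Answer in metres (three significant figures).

About the centre-of-mass axis, I_cm = (2/3)MR² = (2/3)(2.02)(0.0482)² = 0.0031286 kg·m².
Parallel axis theorem: I = I_cm + Md², so Md² = 0.1264 − 0.0031286 = 0.12327 kg·m².
d = √(0.12327 / 2.02) = 0.24703 m.

0.247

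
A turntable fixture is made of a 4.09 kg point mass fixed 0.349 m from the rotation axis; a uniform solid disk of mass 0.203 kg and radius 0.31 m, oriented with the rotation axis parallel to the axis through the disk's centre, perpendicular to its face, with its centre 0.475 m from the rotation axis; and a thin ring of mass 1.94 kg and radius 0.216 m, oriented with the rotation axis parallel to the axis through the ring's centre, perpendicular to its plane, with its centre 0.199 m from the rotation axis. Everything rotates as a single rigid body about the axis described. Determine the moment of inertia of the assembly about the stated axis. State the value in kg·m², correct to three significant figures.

0.721

Point mass: I_cm = 0; centre at d = 0.349 m, so I = I_cm + Md² gives I = 0 + (4.09)(0.349)² = 0.49817 kg·m².
Solid disk: I_cm = (1/2)MR² = (1/2)(0.203)(0.31)² = 0.0097542 kg·m²; centre at d = 0.475 m, so I = I_cm + Md² gives I = 0.0097542 + (0.203)(0.475)² = 0.055556 kg·m².
Thin ring: I_cm = MR² = (1.94)(0.216)² = 0.090513 kg·m²; centre at d = 0.199 m, so I = I_cm + Md² gives I = 0.090513 + (1.94)(0.199)² = 0.16734 kg·m².
Total I = 0.49817 + 0.055556 + 0.16734 = 0.72106 kg·m².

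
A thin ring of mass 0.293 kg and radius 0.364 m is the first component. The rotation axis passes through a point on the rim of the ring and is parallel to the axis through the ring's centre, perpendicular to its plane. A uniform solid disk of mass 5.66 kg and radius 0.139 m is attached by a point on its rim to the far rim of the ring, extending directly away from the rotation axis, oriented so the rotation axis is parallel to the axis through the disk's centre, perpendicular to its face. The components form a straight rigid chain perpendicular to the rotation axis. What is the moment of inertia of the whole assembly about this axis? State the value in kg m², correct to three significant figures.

Thin ring: I_cm = MR² = (0.293)(0.364)² = 0.038821 kg m²; centre at d = 0.364 m, so the parallel axis theorem gives I = 0.038821 + (0.293)(0.364)² = 0.077643 kg m².
Solid disk: I_cm = (1/2)MR² = (1/2)(5.66)(0.139)² = 0.054678 kg m²; centre at d = 0.364 + 0.364 + 0.139 = 0.867 m, so the parallel axis theorem gives I = 0.054678 + (5.66)(0.867)² = 4.3092 kg m².
Total I = 0.077643 + 4.3092 = 4.3869 kg m².

4.39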